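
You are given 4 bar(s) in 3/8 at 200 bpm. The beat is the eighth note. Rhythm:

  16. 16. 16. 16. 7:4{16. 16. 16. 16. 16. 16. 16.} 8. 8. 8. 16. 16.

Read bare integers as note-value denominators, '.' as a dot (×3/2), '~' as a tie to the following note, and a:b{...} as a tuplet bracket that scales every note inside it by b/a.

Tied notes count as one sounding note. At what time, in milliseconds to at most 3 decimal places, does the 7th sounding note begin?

note 7 onset = 27/7b = 1157.143ms

1. 0.0ms @ 0 + 225.0ms (3/4)
2. 225.0ms @ 3/4 + 225.0ms (3/4)
3. 450.0ms @ 3/2 + 225.0ms (3/4)
4. 675.0ms @ 9/4 + 225.0ms (3/4)
5. 900.0ms @ 3 + 128.571ms (3/7)
6. 1028.571ms @ 24/7 + 128.571ms (3/7)
7. 1157.143ms @ 27/7 + 128.571ms (3/7)
8. 1285.714ms @ 30/7 + 128.571ms (3/7)
9. 1414.286ms @ 33/7 + 128.571ms (3/7)
10. 1542.857ms @ 36/7 + 128.571ms (3/7)
11. 1671.429ms @ 39/7 + 128.571ms (3/7)
12. 1800.0ms @ 6 + 450.0ms (3/2)
13. 2250.0ms @ 15/2 + 450.0ms (3/2)
14. 2700.0ms @ 9 + 450.0ms (3/2)
15. 3150.0ms @ 21/2 + 225.0ms (3/4)
16. 3375.0ms @ 45/4 + 225.0ms (3/4)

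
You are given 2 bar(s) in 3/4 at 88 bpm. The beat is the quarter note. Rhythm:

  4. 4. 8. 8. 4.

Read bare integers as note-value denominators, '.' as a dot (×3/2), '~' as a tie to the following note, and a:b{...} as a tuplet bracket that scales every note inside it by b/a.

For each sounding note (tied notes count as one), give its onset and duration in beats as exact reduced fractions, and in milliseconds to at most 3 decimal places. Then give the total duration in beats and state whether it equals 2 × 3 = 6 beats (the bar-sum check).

1) 0.0ms=0b +1022.727ms=3/2b
2) 1022.727ms=3/2b +1022.727ms=3/2b
3) 2045.455ms=3b +511.364ms=3/4b
4) 2556.818ms=15/4b +511.364ms=3/4b
5) 3068.182ms=9/2b +1022.727ms=3/2b
Σ=6b of 6 (88bpm 3/4) — PASS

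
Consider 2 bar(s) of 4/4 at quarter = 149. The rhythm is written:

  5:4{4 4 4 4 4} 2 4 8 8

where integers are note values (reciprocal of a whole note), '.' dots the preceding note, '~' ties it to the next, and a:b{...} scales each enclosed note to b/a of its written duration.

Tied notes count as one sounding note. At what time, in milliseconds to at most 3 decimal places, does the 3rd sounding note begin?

1. 0.0ms @ 0 + 322.148ms (4/5)
2. 322.148ms @ 4/5 + 322.148ms (4/5)
3. 644.295ms @ 8/5 + 322.148ms (4/5)
4. 966.443ms @ 12/5 + 322.148ms (4/5)
5. 1288.591ms @ 16/5 + 322.148ms (4/5)
6. 1610.738ms @ 4 + 805.369ms (2)
7. 2416.107ms @ 6 + 402.685ms (1)
8. 2818.792ms @ 7 + 201.342ms (1/2)
9. 3020.134ms @ 15/2 + 201.342ms (1/2)

note 3 onset = 8/5b = 644.295ms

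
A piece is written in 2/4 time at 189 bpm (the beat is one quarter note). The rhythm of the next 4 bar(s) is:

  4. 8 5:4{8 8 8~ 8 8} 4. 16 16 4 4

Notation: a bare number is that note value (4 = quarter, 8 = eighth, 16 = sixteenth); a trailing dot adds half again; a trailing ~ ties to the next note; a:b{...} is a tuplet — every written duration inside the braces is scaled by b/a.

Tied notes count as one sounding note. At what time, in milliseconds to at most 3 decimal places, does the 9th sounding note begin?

note 9 onset = 23/4b = 1825.397ms

1. 0.0ms @ 0 + 476.19ms (3/2)
2. 476.19ms @ 3/2 + 158.73ms (1/2)
3. 634.921ms @ 2 + 126.984ms (2/5)
4. 761.905ms @ 12/5 + 126.984ms (2/5)
5. 888.889ms @ 14/5 + 253.968ms (4/5)
6. 1142.857ms @ 18/5 + 126.984ms (2/5)
7. 1269.841ms @ 4 + 476.19ms (3/2)
8. 1746.032ms @ 11/2 + 79.365ms (1/4)
9. 1825.397ms @ 23/4 + 79.365ms (1/4)
10. 1904.762ms @ 6 + 317.46ms (1)
11. 2222.222ms @ 7 + 317.46ms (1)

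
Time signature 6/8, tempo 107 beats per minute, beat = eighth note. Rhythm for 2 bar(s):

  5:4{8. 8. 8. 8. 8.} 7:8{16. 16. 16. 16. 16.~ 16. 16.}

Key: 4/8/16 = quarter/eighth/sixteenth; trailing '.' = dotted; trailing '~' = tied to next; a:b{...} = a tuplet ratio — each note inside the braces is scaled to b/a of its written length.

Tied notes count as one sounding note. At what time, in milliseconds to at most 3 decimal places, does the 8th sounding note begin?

note 8 onset = 54/7b = 4325.768ms

1. 0.0ms @ 0 + 672.897ms (6/5)
2. 672.897ms @ 6/5 + 672.897ms (6/5)
3. 1345.794ms @ 12/5 + 672.897ms (6/5)
4. 2018.692ms @ 18/5 + 672.897ms (6/5)
5. 2691.589ms @ 24/5 + 672.897ms (6/5)
6. 3364.486ms @ 6 + 480.641ms (6/7)
7. 3845.127ms @ 48/7 + 480.641ms (6/7)
8. 4325.768ms @ 54/7 + 480.641ms (6/7)
9. 4806.409ms @ 60/7 + 480.641ms (6/7)
10. 5287.049ms @ 66/7 + 961.282ms (12/7)
11. 6248.331ms @ 78/7 + 480.641ms (6/7)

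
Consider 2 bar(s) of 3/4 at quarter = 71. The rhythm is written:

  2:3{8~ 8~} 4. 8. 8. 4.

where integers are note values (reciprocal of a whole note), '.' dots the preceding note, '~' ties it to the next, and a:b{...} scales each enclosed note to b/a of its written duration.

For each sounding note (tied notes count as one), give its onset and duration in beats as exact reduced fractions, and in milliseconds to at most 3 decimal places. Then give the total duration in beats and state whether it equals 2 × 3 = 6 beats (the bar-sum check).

1) 0.0ms=0b +2535.211ms=3b
2) 2535.211ms=3b +633.803ms=3/4b
3) 3169.014ms=15/4b +633.803ms=3/4b
4) 3802.817ms=9/2b +1267.606ms=3/2b
Σ=6b of 6 (71bpm 3/4) — PASS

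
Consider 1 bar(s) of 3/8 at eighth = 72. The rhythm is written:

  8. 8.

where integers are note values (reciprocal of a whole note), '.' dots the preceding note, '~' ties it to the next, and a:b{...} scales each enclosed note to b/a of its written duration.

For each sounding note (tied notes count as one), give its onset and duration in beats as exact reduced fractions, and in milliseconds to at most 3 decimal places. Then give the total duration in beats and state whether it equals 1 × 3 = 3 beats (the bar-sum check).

1) 0.0ms=0b +1250.0ms=3/2b
2) 1250.0ms=3/2b +1250.0ms=3/2b
Σ=3b of 3 (72bpm 3/8) — PASS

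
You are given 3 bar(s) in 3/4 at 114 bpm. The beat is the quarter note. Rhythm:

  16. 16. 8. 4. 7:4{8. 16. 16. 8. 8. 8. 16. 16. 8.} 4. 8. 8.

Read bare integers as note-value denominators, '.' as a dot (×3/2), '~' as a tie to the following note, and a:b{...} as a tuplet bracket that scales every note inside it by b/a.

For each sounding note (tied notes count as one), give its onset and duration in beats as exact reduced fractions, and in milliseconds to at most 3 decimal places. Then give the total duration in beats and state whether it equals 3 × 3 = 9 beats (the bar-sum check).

1) 0.0ms=0b +197.368ms=3/8b
2) 197.368ms=3/8b +197.368ms=3/8b
3) 394.737ms=3/4b +394.737ms=3/4b
4) 789.474ms=3/2b +789.474ms=3/2b
5) 1578.947ms=3b +225.564ms=3/7b
6) 1804.511ms=24/7b +112.782ms=3/14b
7) 1917.293ms=51/14b +112.782ms=3/14b
8) 2030.075ms=27/7b +225.564ms=3/7b
9) 2255.639ms=30/7b +225.564ms=3/7b
10) 2481.203ms=33/7b +225.564ms=3/7b
11) 2706.767ms=36/7b +112.782ms=3/14b
12) 2819.549ms=75/14b +112.782ms=3/14b
13) 2932.331ms=39/7b +225.564ms=3/7b
14) 3157.895ms=6b +789.474ms=3/2b
15) 3947.368ms=15/2b +394.737ms=3/4b
16) 4342.105ms=33/4b +394.737ms=3/4b
Σ=9b of 9 (114bpm 3/4) — PASS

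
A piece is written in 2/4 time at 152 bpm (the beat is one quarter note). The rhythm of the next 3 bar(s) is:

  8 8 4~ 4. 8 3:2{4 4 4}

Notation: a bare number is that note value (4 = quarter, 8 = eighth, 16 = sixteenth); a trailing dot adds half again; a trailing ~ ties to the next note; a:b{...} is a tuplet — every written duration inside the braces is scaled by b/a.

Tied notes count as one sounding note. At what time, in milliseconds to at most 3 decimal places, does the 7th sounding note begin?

note 7 onset = 16/3b = 2105.263ms

1. 0.0ms @ 0 + 197.368ms (1/2)
2. 197.368ms @ 1/2 + 197.368ms (1/2)
3. 394.737ms @ 1 + 986.842ms (5/2)
4. 1381.579ms @ 7/2 + 197.368ms (1/2)
5. 1578.947ms @ 4 + 263.158ms (2/3)
6. 1842.105ms @ 14/3 + 263.158ms (2/3)
7. 2105.263ms @ 16/3 + 263.158ms (2/3)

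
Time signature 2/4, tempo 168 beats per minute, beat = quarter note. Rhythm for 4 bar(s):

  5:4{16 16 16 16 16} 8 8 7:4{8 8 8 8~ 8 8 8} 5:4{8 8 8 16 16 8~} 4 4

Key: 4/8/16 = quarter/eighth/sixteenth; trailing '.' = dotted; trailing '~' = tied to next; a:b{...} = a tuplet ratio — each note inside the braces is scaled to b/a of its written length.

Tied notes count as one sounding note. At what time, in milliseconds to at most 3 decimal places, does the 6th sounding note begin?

note 6 onset = 1b = 357.143ms

1. 0.0ms @ 0 + 71.429ms (1/5)
2. 71.429ms @ 1/5 + 71.429ms (1/5)
3. 142.857ms @ 2/5 + 71.429ms (1/5)
4. 214.286ms @ 3/5 + 71.429ms (1/5)
5. 285.714ms @ 4/5 + 71.429ms (1/5)
6. 357.143ms @ 1 + 178.571ms (1/2)
7. 535.714ms @ 3/2 + 178.571ms (1/2)
8. 714.286ms @ 2 + 102.041ms (2/7)
9. 816.327ms @ 16/7 + 102.041ms (2/7)
10. 918.367ms @ 18/7 + 102.041ms (2/7)
11. 1020.408ms @ 20/7 + 204.082ms (4/7)
12. 1224.49ms @ 24/7 + 102.041ms (2/7)
13. 1326.531ms @ 26/7 + 102.041ms (2/7)
14. 1428.571ms @ 4 + 142.857ms (2/5)
15. 1571.429ms @ 22/5 + 142.857ms (2/5)
16. 1714.286ms @ 24/5 + 142.857ms (2/5)
17. 1857.143ms @ 26/5 + 71.429ms (1/5)
18. 1928.571ms @ 27/5 + 71.429ms (1/5)
19. 2000.0ms @ 28/5 + 500.0ms (7/5)
20. 2500.0ms @ 7 + 357.143ms (1)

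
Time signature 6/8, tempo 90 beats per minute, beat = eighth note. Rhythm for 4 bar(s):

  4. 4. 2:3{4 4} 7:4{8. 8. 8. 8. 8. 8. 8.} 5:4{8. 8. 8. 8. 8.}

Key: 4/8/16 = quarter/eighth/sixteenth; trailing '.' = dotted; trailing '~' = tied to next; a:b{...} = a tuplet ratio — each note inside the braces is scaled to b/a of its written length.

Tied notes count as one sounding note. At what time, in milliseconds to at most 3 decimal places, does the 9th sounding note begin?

note 9 onset = 108/7b = 10285.714ms

1. 0.0ms @ 0 + 2000.0ms (3)
2. 2000.0ms @ 3 + 2000.0ms (3)
3. 4000.0ms @ 6 + 2000.0ms (3)
4. 6000.0ms @ 9 + 2000.0ms (3)
5. 8000.0ms @ 12 + 571.429ms (6/7)
6. 8571.429ms @ 90/7 + 571.429ms (6/7)
7. 9142.857ms @ 96/7 + 571.429ms (6/7)
8. 9714.286ms @ 102/7 + 571.429ms (6/7)
9. 10285.714ms @ 108/7 + 571.429ms (6/7)
10. 10857.143ms @ 114/7 + 571.429ms (6/7)
11. 11428.571ms @ 120/7 + 571.429ms (6/7)
12. 12000.0ms @ 18 + 800.0ms (6/5)
13. 12800.0ms @ 96/5 + 800.0ms (6/5)
14. 13600.0ms @ 102/5 + 800.0ms (6/5)
15. 14400.0ms @ 108/5 + 800.0ms (6/5)
16. 15200.0ms @ 114/5 + 800.0ms (6/5)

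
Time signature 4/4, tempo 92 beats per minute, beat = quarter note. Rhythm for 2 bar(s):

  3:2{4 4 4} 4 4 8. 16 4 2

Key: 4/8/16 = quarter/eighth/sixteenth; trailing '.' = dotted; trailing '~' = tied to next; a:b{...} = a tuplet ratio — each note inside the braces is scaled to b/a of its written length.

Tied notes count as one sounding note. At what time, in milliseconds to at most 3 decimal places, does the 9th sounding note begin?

1. 0.0ms @ 0 + 434.783ms (2/3)
2. 434.783ms @ 2/3 + 434.783ms (2/3)
3. 869.565ms @ 4/3 + 434.783ms (2/3)
4. 1304.348ms @ 2 + 652.174ms (1)
5. 1956.522ms @ 3 + 652.174ms (1)
6. 2608.696ms @ 4 + 489.13ms (3/4)
7. 3097.826ms @ 19/4 + 163.043ms (1/4)
8. 3260.87ms @ 5 + 652.174ms (1)
9. 3913.043ms @ 6 + 1304.348ms (2)

note 9 onset = 6b = 3913.043ms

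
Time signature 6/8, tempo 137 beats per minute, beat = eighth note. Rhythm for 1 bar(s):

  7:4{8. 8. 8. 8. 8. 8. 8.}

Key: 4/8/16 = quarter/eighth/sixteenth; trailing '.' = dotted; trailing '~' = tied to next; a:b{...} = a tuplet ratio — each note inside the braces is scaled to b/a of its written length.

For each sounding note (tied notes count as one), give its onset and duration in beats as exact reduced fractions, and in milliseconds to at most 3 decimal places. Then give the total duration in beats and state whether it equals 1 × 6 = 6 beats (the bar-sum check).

1) 0.0ms=0b +375.391ms=6/7b
2) 375.391ms=6/7b +375.391ms=6/7b
3) 750.782ms=12/7b +375.391ms=6/7b
4) 1126.173ms=18/7b +375.391ms=6/7b
5) 1501.564ms=24/7b +375.391ms=6/7b
6) 1876.955ms=30/7b +375.391ms=6/7b
7) 2252.346ms=36/7b +375.391ms=6/7b
Σ=6b of 6 (137bpm 6/8) — PASS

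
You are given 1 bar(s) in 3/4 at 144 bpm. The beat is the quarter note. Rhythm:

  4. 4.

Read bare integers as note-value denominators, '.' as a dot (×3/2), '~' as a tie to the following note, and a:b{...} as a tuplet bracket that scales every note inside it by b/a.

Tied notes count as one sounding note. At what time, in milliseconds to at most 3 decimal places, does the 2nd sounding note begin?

note 2 onset = 3/2b = 625.0ms

1. 0.0ms @ 0 + 625.0ms (3/2)
2. 625.0ms @ 3/2 + 625.0ms (3/2)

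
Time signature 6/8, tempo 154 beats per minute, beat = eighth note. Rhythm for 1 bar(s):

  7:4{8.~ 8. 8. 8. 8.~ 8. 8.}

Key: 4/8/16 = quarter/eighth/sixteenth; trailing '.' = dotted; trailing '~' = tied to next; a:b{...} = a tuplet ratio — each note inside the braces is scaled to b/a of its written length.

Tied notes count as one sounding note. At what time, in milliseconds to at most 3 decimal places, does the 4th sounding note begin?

1. 0.0ms @ 0 + 667.904ms (12/7)
2. 667.904ms @ 12/7 + 333.952ms (6/7)
3. 1001.855ms @ 18/7 + 333.952ms (6/7)
4. 1335.807ms @ 24/7 + 667.904ms (12/7)
5. 2003.711ms @ 36/7 + 333.952ms (6/7)

note 4 onset = 24/7b = 1335.807ms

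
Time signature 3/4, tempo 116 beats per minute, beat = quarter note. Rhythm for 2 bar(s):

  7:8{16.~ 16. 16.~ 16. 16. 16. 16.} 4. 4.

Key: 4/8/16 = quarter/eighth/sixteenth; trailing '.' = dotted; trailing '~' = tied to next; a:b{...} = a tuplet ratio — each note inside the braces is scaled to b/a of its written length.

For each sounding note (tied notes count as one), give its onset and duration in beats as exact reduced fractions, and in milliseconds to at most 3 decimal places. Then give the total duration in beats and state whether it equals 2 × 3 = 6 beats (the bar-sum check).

1) 0.0ms=0b +443.35ms=6/7b
2) 443.35ms=6/7b +443.35ms=6/7b
3) 886.7ms=12/7b +221.675ms=3/7b
4) 1108.374ms=15/7b +221.675ms=3/7b
5) 1330.049ms=18/7b +221.675ms=3/7b
6) 1551.724ms=3b +775.862ms=3/2b
7) 2327.586ms=9/2b +775.862ms=3/2b
Σ=6b of 6 (116bpm 3/4) — PASS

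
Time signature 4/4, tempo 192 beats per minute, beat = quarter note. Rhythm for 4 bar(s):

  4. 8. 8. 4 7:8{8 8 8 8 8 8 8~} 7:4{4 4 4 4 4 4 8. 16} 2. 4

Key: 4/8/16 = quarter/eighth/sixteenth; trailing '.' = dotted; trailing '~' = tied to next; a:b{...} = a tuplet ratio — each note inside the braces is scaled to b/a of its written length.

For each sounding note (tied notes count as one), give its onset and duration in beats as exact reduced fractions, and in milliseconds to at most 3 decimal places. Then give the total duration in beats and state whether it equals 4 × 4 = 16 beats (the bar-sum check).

1) 0.0ms=0b +468.75ms=3/2b
2) 468.75ms=3/2b +234.375ms=3/4b
3) 703.125ms=9/4b +234.375ms=3/4b
4) 937.5ms=3b +312.5ms=1b
5) 1250.0ms=4b +178.571ms=4/7b
6) 1428.571ms=32/7b +178.571ms=4/7b
7) 1607.143ms=36/7b +178.571ms=4/7b
8) 1785.714ms=40/7b +178.571ms=4/7b
9) 1964.286ms=44/7b +178.571ms=4/7b
10) 2142.857ms=48/7b +178.571ms=4/7b
11) 2321.429ms=52/7b +357.143ms=8/7b
12) 2678.571ms=60/7b +178.571ms=4/7b
13) 2857.143ms=64/7b +178.571ms=4/7b
14) 3035.714ms=68/7b +178.571ms=4/7b
15) 3214.286ms=72/7b +178.571ms=4/7b
16) 3392.857ms=76/7b +178.571ms=4/7b
17) 3571.429ms=80/7b +133.929ms=3/7b
18) 3705.357ms=83/7b +44.643ms=1/7b
19) 3750.0ms=12b +937.5ms=3b
20) 4687.5ms=15b +312.5ms=1b
Σ=16b of 16 (192bpm 4/4) — PASS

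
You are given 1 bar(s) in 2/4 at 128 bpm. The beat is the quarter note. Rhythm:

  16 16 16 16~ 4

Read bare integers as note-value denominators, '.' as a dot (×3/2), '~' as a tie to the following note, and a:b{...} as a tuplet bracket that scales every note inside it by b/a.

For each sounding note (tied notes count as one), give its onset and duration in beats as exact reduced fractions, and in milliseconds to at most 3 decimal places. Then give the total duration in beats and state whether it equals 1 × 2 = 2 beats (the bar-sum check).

1) 0.0ms=0b +117.188ms=1/4b
2) 117.188ms=1/4b +117.188ms=1/4b
3) 234.375ms=1/2b +117.188ms=1/4b
4) 351.562ms=3/4b +585.938ms=5/4b
Σ=2b of 2 (128bpm 2/4) — PASS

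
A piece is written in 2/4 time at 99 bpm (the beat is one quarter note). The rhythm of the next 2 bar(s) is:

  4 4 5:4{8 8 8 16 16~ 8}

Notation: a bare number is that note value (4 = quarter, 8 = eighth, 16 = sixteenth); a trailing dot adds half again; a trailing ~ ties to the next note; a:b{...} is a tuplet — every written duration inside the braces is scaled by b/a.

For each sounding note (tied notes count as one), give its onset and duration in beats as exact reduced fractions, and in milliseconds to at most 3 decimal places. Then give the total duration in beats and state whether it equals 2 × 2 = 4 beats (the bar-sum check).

1) 0.0ms=0b +606.061ms=1b
2) 606.061ms=1b +606.061ms=1b
3) 1212.121ms=2b +242.424ms=2/5b
4) 1454.545ms=12/5b +242.424ms=2/5b
5) 1696.97ms=14/5b +242.424ms=2/5b
6) 1939.394ms=16/5b +121.212ms=1/5b
7) 2060.606ms=17/5b +363.636ms=3/5b
Σ=4b of 4 (99bpm 2/4) — PASS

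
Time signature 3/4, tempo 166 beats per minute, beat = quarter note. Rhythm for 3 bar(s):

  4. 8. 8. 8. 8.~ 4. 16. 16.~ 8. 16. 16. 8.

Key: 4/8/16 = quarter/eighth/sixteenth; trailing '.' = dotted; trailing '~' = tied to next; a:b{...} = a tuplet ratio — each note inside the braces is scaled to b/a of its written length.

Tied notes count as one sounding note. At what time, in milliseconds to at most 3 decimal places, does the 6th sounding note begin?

1. 0.0ms @ 0 + 542.169ms (3/2)
2. 542.169ms @ 3/2 + 271.084ms (3/4)
3. 813.253ms @ 9/4 + 271.084ms (3/4)
4. 1084.337ms @ 3 + 271.084ms (3/4)
5. 1355.422ms @ 15/4 + 813.253ms (9/4)
6. 2168.675ms @ 6 + 135.542ms (3/8)
7. 2304.217ms @ 51/8 + 406.627ms (9/8)
8. 2710.843ms @ 15/2 + 135.542ms (3/8)
9. 2846.386ms @ 63/8 + 135.542ms (3/8)
10. 2981.928ms @ 33/4 + 271.084ms (3/4)

note 6 onset = 6b = 2168.675ms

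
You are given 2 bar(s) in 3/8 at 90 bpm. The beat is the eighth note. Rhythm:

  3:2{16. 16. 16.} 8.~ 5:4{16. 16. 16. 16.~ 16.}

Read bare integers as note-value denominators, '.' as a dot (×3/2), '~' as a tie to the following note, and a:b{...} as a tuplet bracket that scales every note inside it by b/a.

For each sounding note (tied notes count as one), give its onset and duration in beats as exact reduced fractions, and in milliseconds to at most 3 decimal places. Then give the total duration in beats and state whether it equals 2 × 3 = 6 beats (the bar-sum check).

1) 0.0ms=0b +333.333ms=1/2b
2) 333.333ms=1/2b +333.333ms=1/2b
3) 666.667ms=1b +333.333ms=1/2b
4) 1000.0ms=3/2b +1400.0ms=21/10b
5) 2400.0ms=18/5b +400.0ms=3/5b
6) 2800.0ms=21/5b +400.0ms=3/5b
7) 3200.0ms=24/5b +800.0ms=6/5b
Σ=6b of 6 (90bpm 3/8) — PASS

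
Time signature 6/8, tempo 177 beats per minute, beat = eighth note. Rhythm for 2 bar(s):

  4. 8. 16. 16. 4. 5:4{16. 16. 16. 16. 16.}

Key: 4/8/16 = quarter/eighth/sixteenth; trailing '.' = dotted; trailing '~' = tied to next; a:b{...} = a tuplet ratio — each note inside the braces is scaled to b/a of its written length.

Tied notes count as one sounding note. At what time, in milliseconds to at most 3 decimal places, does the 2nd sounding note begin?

note 2 onset = 3b = 1016.949ms

1. 0.0ms @ 0 + 1016.949ms (3)
2. 1016.949ms @ 3 + 508.475ms (3/2)
3. 1525.424ms @ 9/2 + 254.237ms (3/4)
4. 1779.661ms @ 21/4 + 254.237ms (3/4)
5. 2033.898ms @ 6 + 1016.949ms (3)
6. 3050.847ms @ 9 + 203.39ms (3/5)
7. 3254.237ms @ 48/5 + 203.39ms (3/5)
8. 3457.627ms @ 51/5 + 203.39ms (3/5)
9. 3661.017ms @ 54/5 + 203.39ms (3/5)
10. 3864.407ms @ 57/5 + 203.39ms (3/5)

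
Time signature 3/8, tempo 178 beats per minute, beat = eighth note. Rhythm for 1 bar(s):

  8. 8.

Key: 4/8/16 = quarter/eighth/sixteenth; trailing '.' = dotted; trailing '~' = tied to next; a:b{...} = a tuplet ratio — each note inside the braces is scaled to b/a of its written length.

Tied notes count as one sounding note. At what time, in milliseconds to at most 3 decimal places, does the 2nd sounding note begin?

note 2 onset = 3/2b = 505.618ms

1. 0.0ms @ 0 + 505.618ms (3/2)
2. 505.618ms @ 3/2 + 505.618ms (3/2)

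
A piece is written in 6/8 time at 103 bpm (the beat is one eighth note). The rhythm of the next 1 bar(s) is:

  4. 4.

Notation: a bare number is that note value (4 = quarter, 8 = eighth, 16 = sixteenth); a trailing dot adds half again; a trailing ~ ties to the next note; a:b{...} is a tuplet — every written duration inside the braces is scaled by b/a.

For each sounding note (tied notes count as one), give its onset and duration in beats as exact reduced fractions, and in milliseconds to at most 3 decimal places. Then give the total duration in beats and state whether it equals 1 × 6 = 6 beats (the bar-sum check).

1) 0.0ms=0b +1747.573ms=3b
2) 1747.573ms=3b +1747.573ms=3b
Σ=6b of 6 (103bpm 6/8) — PASS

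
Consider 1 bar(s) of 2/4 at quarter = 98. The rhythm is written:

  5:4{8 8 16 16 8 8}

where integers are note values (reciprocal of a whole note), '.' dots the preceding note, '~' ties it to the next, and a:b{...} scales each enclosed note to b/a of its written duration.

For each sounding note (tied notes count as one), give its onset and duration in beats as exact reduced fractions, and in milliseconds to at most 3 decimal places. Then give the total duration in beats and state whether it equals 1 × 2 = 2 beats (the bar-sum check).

1) 0.0ms=0b +244.898ms=2/5b
2) 244.898ms=2/5b +244.898ms=2/5b
3) 489.796ms=4/5b +122.449ms=1/5b
4) 612.245ms=1b +122.449ms=1/5b
5) 734.694ms=6/5b +244.898ms=2/5b
6) 979.592ms=8/5b +244.898ms=2/5b
Σ=2b of 2 (98bpm 2/4) — PASS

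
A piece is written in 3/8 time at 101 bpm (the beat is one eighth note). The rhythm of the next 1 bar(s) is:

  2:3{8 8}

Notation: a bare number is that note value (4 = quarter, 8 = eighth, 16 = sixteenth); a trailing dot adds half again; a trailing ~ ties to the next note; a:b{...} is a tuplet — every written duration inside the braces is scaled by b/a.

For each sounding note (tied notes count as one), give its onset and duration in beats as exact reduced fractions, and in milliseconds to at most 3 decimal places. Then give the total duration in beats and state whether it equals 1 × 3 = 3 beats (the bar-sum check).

1) 0.0ms=0b +891.089ms=3/2b
2) 891.089ms=3/2b +891.089ms=3/2b
Σ=3b of 3 (101bpm 3/8) — PASS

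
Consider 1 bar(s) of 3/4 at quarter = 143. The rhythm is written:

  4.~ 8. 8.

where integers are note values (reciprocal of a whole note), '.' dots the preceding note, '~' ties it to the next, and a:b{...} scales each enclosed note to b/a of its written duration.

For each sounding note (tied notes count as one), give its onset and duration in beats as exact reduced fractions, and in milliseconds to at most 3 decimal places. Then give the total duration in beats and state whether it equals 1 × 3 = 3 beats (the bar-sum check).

1) 0.0ms=0b +944.056ms=9/4b
2) 944.056ms=9/4b +314.685ms=3/4b
Σ=3b of 3 (143bpm 3/4) — PASS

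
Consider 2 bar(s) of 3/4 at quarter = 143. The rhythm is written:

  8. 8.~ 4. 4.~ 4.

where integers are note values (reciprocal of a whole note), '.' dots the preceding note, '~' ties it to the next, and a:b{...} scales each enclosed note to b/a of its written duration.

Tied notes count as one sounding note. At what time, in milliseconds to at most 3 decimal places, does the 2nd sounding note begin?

1. 0.0ms @ 0 + 314.685ms (3/4)
2. 314.685ms @ 3/4 + 944.056ms (9/4)
3. 1258.741ms @ 3 + 1258.741ms (3)

note 2 onset = 3/4b = 314.685ms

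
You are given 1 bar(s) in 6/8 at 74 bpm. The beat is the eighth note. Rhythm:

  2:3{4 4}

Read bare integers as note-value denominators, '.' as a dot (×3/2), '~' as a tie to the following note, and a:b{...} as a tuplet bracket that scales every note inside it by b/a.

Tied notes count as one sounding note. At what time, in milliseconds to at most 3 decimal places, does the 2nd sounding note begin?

note 2 onset = 3b = 2432.432ms

1. 0.0ms @ 0 + 2432.432ms (3)
2. 2432.432ms @ 3 + 2432.432ms (3)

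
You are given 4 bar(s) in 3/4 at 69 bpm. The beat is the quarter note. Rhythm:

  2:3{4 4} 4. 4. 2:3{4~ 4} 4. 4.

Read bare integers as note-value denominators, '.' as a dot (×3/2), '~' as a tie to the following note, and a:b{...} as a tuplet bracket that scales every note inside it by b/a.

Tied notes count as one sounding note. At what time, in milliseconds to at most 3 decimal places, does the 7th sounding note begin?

1. 0.0ms @ 0 + 1304.348ms (3/2)
2. 1304.348ms @ 3/2 + 1304.348ms (3/2)
3. 2608.696ms @ 3 + 1304.348ms (3/2)
4. 3913.043ms @ 9/2 + 1304.348ms (3/2)
5. 5217.391ms @ 6 + 2608.696ms (3)
6. 7826.087ms @ 9 + 1304.348ms (3/2)
7. 9130.435ms @ 21/2 + 1304.348ms (3/2)

note 7 onset = 21/2b = 9130.435ms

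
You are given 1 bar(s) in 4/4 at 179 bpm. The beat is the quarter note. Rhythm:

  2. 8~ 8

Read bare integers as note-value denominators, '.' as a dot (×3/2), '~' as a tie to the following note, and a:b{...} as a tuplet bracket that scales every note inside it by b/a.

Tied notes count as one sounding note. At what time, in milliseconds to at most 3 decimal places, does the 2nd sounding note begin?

1. 0.0ms @ 0 + 1005.587ms (3)
2. 1005.587ms @ 3 + 335.196ms (1)

note 2 onset = 3b = 1005.587ms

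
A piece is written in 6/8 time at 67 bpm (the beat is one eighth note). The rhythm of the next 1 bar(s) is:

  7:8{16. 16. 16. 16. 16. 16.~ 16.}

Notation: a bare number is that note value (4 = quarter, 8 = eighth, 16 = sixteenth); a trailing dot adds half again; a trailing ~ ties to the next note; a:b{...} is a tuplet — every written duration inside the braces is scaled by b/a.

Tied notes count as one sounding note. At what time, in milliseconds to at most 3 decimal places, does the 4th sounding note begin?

note 4 onset = 18/7b = 2302.772ms

1. 0.0ms @ 0 + 767.591ms (6/7)
2. 767.591ms @ 6/7 + 767.591ms (6/7)
3. 1535.181ms @ 12/7 + 767.591ms (6/7)
4. 2302.772ms @ 18/7 + 767.591ms (6/7)
5. 3070.362ms @ 24/7 + 767.591ms (6/7)
6. 3837.953ms @ 30/7 + 1535.181ms (12/7)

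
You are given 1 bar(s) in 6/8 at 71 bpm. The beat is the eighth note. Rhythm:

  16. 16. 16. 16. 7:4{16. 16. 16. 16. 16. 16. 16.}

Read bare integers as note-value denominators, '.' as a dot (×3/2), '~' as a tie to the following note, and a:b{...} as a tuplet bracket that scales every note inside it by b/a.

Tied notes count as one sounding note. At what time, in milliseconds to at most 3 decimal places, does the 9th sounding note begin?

note 9 onset = 33/7b = 3983.903ms

1. 0.0ms @ 0 + 633.803ms (3/4)
2. 633.803ms @ 3/4 + 633.803ms (3/4)
3. 1267.606ms @ 3/2 + 633.803ms (3/4)
4. 1901.408ms @ 9/4 + 633.803ms (3/4)
5. 2535.211ms @ 3 + 362.173ms (3/7)
6. 2897.384ms @ 24/7 + 362.173ms (3/7)
7. 3259.557ms @ 27/7 + 362.173ms (3/7)
8. 3621.73ms @ 30/7 + 362.173ms (3/7)
9. 3983.903ms @ 33/7 + 362.173ms (3/7)
10. 4346.076ms @ 36/7 + 362.173ms (3/7)
11. 4708.249ms @ 39/7 + 362.173ms (3/7)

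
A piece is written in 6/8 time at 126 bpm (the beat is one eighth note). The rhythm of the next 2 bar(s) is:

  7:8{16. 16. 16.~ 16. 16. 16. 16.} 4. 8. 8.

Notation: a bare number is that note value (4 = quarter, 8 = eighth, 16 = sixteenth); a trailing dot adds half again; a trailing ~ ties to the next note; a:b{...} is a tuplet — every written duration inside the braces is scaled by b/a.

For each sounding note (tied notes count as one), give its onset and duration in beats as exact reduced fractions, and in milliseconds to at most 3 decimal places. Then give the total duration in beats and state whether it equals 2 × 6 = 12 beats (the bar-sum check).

1) 0.0ms=0b +408.163ms=6/7b
2) 408.163ms=6/7b +408.163ms=6/7b
3) 816.327ms=12/7b +816.327ms=12/7b
4) 1632.653ms=24/7b +408.163ms=6/7b
5) 2040.816ms=30/7b +408.163ms=6/7b
6) 2448.98ms=36/7b +408.163ms=6/7b
7) 2857.143ms=6b +1428.571ms=3b
8) 4285.714ms=9b +714.286ms=3/2b
9) 5000.0ms=21/2b +714.286ms=3/2b
Σ=12b of 12 (126bpm 6/8) — PASS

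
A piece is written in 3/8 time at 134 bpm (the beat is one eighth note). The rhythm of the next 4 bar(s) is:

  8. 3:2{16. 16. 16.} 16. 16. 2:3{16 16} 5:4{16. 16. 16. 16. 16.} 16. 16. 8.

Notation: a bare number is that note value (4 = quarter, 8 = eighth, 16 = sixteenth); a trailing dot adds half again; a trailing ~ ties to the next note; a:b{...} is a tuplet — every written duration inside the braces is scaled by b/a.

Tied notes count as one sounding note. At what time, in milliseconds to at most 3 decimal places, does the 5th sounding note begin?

note 5 onset = 3b = 1343.284ms

1. 0.0ms @ 0 + 671.642ms (3/2)
2. 671.642ms @ 3/2 + 223.881ms (1/2)
3. 895.522ms @ 2 + 223.881ms (1/2)
4. 1119.403ms @ 5/2 + 223.881ms (1/2)
5. 1343.284ms @ 3 + 335.821ms (3/4)
6. 1679.104ms @ 15/4 + 335.821ms (3/4)
7. 2014.925ms @ 9/2 + 335.821ms (3/4)
8. 2350.746ms @ 21/4 + 335.821ms (3/4)
9. 2686.567ms @ 6 + 268.657ms (3/5)
10. 2955.224ms @ 33/5 + 268.657ms (3/5)
11. 3223.881ms @ 36/5 + 268.657ms (3/5)
12. 3492.537ms @ 39/5 + 268.657ms (3/5)
13. 3761.194ms @ 42/5 + 268.657ms (3/5)
14. 4029.851ms @ 9 + 335.821ms (3/4)
15. 4365.672ms @ 39/4 + 335.821ms (3/4)
16. 4701.493ms @ 21/2 + 671.642ms (3/2)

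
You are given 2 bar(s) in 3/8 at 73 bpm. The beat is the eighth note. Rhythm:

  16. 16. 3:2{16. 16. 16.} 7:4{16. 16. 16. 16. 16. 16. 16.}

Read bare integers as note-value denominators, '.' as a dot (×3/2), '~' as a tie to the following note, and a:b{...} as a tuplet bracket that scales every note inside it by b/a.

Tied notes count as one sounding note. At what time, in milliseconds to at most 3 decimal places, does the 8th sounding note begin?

1. 0.0ms @ 0 + 616.438ms (3/4)
2. 616.438ms @ 3/4 + 616.438ms (3/4)
3. 1232.877ms @ 3/2 + 410.959ms (1/2)
4. 1643.836ms @ 2 + 410.959ms (1/2)
5. 2054.795ms @ 5/2 + 410.959ms (1/2)
6. 2465.753ms @ 3 + 352.25ms (3/7)
7. 2818.004ms @ 24/7 + 352.25ms (3/7)
8. 3170.254ms @ 27/7 + 352.25ms (3/7)
9. 3522.505ms @ 30/7 + 352.25ms (3/7)
10. 3874.755ms @ 33/7 + 352.25ms (3/7)
11. 4227.006ms @ 36/7 + 352.25ms (3/7)
12. 4579.256ms @ 39/7 + 352.25ms (3/7)

note 8 onset = 27/7b = 3170.254ms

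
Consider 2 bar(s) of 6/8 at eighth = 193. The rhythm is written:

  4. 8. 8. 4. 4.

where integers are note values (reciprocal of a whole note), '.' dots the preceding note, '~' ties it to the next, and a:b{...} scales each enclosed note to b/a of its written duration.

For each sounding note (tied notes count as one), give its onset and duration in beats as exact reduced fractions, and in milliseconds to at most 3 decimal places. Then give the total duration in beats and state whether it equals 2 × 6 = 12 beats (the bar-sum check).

1) 0.0ms=0b +932.642ms=3b
2) 932.642ms=3b +466.321ms=3/2b
3) 1398.964ms=9/2b +466.321ms=3/2b
4) 1865.285ms=6b +932.642ms=3b
5) 2797.927ms=9b +932.642ms=3b
Σ=12b of 12 (193bpm 6/8) — PASS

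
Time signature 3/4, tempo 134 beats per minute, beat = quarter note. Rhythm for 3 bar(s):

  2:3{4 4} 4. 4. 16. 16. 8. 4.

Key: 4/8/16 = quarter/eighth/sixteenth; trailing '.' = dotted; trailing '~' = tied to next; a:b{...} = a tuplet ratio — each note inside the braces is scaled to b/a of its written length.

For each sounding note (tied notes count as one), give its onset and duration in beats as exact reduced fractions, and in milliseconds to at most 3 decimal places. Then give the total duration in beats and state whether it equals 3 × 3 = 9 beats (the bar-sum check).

1) 0.0ms=0b +671.642ms=3/2b
2) 671.642ms=3/2b +671.642ms=3/2b
3) 1343.284ms=3b +671.642ms=3/2b
4) 2014.925ms=9/2b +671.642ms=3/2b
5) 2686.567ms=6b +167.91ms=3/8b
6) 2854.478ms=51/8b +167.91ms=3/8b
7) 3022.388ms=27/4b +335.821ms=3/4b
8) 3358.209ms=15/2b +671.642ms=3/2b
Σ=9b of 9 (134bpm 3/4) — PASS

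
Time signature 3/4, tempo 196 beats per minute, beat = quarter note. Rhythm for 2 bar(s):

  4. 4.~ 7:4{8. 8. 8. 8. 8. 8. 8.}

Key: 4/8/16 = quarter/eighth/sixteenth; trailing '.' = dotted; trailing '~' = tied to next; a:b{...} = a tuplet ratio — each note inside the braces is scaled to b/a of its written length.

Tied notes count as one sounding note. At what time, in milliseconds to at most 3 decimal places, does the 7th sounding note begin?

note 7 onset = 36/7b = 1574.344ms

1. 0.0ms @ 0 + 459.184ms (3/2)
2. 459.184ms @ 3/2 + 590.379ms (27/14)
3. 1049.563ms @ 24/7 + 131.195ms (3/7)
4. 1180.758ms @ 27/7 + 131.195ms (3/7)
5. 1311.953ms @ 30/7 + 131.195ms (3/7)
6. 1443.149ms @ 33/7 + 131.195ms (3/7)
7. 1574.344ms @ 36/7 + 131.195ms (3/7)
8. 1705.539ms @ 39/7 + 131.195ms (3/7)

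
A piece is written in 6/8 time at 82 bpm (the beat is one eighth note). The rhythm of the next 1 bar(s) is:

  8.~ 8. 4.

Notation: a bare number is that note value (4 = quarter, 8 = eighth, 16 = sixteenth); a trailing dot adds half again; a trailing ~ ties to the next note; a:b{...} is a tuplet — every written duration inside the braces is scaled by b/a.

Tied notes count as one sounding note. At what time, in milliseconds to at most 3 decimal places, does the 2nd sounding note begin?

note 2 onset = 3b = 2195.122ms

1. 0.0ms @ 0 + 2195.122ms (3)
2. 2195.122ms @ 3 + 2195.122ms (3)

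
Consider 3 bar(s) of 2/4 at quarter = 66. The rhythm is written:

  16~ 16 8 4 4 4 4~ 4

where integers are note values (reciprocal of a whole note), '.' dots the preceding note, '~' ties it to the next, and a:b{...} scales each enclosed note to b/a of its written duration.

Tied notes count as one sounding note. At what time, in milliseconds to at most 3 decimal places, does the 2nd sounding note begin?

1. 0.0ms @ 0 + 454.545ms (1/2)
2. 454.545ms @ 1/2 + 454.545ms (1/2)
3. 909.091ms @ 1 + 909.091ms (1)
4. 1818.182ms @ 2 + 909.091ms (1)
5. 2727.273ms @ 3 + 909.091ms (1)
6. 3636.364ms @ 4 + 1818.182ms (2)

note 2 onset = 1/2b = 454.545ms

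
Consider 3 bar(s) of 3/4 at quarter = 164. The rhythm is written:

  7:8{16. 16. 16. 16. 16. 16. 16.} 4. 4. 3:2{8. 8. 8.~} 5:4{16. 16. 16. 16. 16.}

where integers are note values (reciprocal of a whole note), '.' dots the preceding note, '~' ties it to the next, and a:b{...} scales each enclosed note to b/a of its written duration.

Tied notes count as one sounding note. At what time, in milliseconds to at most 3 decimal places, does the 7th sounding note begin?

1. 0.0ms @ 0 + 156.794ms (3/7)
2. 156.794ms @ 3/7 + 156.794ms (3/7)
3. 313.589ms @ 6/7 + 156.794ms (3/7)
4. 470.383ms @ 9/7 + 156.794ms (3/7)
5. 627.178ms @ 12/7 + 156.794ms (3/7)
6. 783.972ms @ 15/7 + 156.794ms (3/7)
7. 940.767ms @ 18/7 + 156.794ms (3/7)
8. 1097.561ms @ 3 + 548.78ms (3/2)
9. 1646.341ms @ 9/2 + 548.78ms (3/2)
10. 2195.122ms @ 6 + 182.927ms (1/2)
11. 2378.049ms @ 13/2 + 182.927ms (1/2)
12. 2560.976ms @ 7 + 292.683ms (4/5)
13. 2853.659ms @ 39/5 + 109.756ms (3/10)
14. 2963.415ms @ 81/10 + 109.756ms (3/10)
15. 3073.171ms @ 42/5 + 109.756ms (3/10)
16. 3182.927ms @ 87/10 + 109.756ms (3/10)

note 7 onset = 18/7b = 940.767ms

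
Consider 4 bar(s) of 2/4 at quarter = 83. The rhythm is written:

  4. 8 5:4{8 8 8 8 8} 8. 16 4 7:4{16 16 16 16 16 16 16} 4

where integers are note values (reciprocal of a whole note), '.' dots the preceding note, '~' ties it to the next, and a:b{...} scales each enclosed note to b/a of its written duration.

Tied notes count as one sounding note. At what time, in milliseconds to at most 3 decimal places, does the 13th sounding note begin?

note 13 onset = 44/7b = 4543.89ms

1. 0.0ms @ 0 + 1084.337ms (3/2)
2. 1084.337ms @ 3/2 + 361.446ms (1/2)
3. 1445.783ms @ 2 + 289.157ms (2/5)
4. 1734.94ms @ 12/5 + 289.157ms (2/5)
5. 2024.096ms @ 14/5 + 289.157ms (2/5)
6. 2313.253ms @ 16/5 + 289.157ms (2/5)
7. 2602.41ms @ 18/5 + 289.157ms (2/5)
8. 2891.566ms @ 4 + 542.169ms (3/4)
9. 3433.735ms @ 19/4 + 180.723ms (1/4)
10. 3614.458ms @ 5 + 722.892ms (1)
11. 4337.349ms @ 6 + 103.27ms (1/7)
12. 4440.62ms @ 43/7 + 103.27ms (1/7)
13. 4543.89ms @ 44/7 + 103.27ms (1/7)
14. 4647.16ms @ 45/7 + 103.27ms (1/7)
15. 4750.43ms @ 46/7 + 103.27ms (1/7)
16. 4853.701ms @ 47/7 + 103.27ms (1/7)
17. 4956.971ms @ 48/7 + 103.27ms (1/7)
18. 5060.241ms @ 7 + 722.892ms (1)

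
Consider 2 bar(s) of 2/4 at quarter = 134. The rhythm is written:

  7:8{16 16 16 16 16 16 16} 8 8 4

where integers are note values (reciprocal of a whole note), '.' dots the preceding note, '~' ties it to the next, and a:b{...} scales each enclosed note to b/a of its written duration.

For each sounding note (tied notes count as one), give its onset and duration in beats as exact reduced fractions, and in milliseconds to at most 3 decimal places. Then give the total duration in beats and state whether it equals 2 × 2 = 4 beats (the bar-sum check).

1) 0.0ms=0b +127.932ms=2/7b
2) 127.932ms=2/7b +127.932ms=2/7b
3) 255.864ms=4/7b +127.932ms=2/7b
4) 383.795ms=6/7b +127.932ms=2/7b
5) 511.727ms=8/7b +127.932ms=2/7b
6) 639.659ms=10/7b +127.932ms=2/7b
7) 767.591ms=12/7b +127.932ms=2/7b
8) 895.522ms=2b +223.881ms=1/2b
9) 1119.403ms=5/2b +223.881ms=1/2b
10) 1343.284ms=3b +447.761ms=1b
Σ=4b of 4 (134bpm 2/4) — PASS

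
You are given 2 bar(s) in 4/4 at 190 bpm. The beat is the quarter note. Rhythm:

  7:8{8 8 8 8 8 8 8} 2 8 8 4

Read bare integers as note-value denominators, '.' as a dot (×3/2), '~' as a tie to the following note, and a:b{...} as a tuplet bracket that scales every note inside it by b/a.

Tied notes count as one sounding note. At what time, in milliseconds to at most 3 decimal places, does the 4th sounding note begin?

note 4 onset = 12/7b = 541.353ms

1. 0.0ms @ 0 + 180.451ms (4/7)
2. 180.451ms @ 4/7 + 180.451ms (4/7)
3. 360.902ms @ 8/7 + 180.451ms (4/7)
4. 541.353ms @ 12/7 + 180.451ms (4/7)
5. 721.805ms @ 16/7 + 180.451ms (4/7)
6. 902.256ms @ 20/7 + 180.451ms (4/7)
7. 1082.707ms @ 24/7 + 180.451ms (4/7)
8. 1263.158ms @ 4 + 631.579ms (2)
9. 1894.737ms @ 6 + 157.895ms (1/2)
10. 2052.632ms @ 13/2 + 157.895ms (1/2)
11. 2210.526ms @ 7 + 315.789ms (1)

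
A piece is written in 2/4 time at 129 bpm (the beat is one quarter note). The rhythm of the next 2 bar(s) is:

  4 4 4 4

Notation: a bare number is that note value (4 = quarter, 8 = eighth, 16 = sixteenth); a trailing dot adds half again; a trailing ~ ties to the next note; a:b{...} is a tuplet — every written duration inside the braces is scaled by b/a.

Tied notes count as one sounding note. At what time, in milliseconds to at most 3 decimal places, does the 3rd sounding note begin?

note 3 onset = 2b = 930.233ms

1. 0.0ms @ 0 + 465.116ms (1)
2. 465.116ms @ 1 + 465.116ms (1)
3. 930.233ms @ 2 + 465.116ms (1)
4. 1395.349ms @ 3 + 465.116ms (1)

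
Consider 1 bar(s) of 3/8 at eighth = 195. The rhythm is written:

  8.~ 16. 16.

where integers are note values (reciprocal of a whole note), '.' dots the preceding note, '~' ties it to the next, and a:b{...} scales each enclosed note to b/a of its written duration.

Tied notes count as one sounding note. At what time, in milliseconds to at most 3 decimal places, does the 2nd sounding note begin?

1. 0.0ms @ 0 + 692.308ms (9/4)
2. 692.308ms @ 9/4 + 230.769ms (3/4)

note 2 onset = 9/4b = 692.308ms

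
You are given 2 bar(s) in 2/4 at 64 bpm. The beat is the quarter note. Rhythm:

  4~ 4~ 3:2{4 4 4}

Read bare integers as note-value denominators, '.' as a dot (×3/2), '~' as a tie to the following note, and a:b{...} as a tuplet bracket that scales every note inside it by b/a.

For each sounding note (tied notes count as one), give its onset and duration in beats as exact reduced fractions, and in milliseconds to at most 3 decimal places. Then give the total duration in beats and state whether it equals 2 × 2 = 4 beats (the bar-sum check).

1) 0.0ms=0b +2500.0ms=8/3b
2) 2500.0ms=8/3b +625.0ms=2/3b
3) 3125.0ms=10/3b +625.0ms=2/3b
Σ=4b of 4 (64bpm 2/4) — PASS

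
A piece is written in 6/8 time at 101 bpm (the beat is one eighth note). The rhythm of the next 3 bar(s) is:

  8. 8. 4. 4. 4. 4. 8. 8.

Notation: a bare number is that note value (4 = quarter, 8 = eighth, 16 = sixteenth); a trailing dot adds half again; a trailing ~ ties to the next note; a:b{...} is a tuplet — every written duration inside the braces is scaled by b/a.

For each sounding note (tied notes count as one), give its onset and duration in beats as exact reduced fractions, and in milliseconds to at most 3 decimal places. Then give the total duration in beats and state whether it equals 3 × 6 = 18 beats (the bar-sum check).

1) 0.0ms=0b +891.089ms=3/2b
2) 891.089ms=3/2b +891.089ms=3/2b
3) 1782.178ms=3b +1782.178ms=3b
4) 3564.356ms=6b +1782.178ms=3b
5) 5346.535ms=9b +1782.178ms=3b
6) 7128.713ms=12b +1782.178ms=3b
7) 8910.891ms=15b +891.089ms=3/2b
8) 9801.98ms=33/2b +891.089ms=3/2b
Σ=18b of 18 (101bpm 6/8) — PASS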